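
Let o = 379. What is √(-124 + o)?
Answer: √255 ≈ 15.969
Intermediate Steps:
√(-124 + o) = √(-124 + 379) = √255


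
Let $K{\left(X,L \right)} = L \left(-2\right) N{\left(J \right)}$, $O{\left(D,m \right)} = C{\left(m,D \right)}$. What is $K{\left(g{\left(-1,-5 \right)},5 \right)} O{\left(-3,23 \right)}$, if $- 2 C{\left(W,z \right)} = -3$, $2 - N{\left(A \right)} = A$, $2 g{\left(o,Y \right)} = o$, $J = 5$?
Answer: $45$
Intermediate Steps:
$g{\left(o,Y \right)} = \frac{o}{2}$
$N{\left(A \right)} = 2 - A$
$C{\left(W,z \right)} = \frac{3}{2}$ ($C{\left(W,z \right)} = \left(- \frac{1}{2}\right) \left(-3\right) = \frac{3}{2}$)
$O{\left(D,m \right)} = \frac{3}{2}$
$K{\left(X,L \right)} = 6 L$ ($K{\left(X,L \right)} = L \left(-2\right) \left(2 - 5\right) = - 2 L \left(2 - 5\right) = - 2 L \left(-3\right) = 6 L$)
$K{\left(g{\left(-1,-5 \right)},5 \right)} O{\left(-3,23 \right)} = 6 \cdot 5 \cdot \frac{3}{2} = 30 \cdot \frac{3}{2} = 45$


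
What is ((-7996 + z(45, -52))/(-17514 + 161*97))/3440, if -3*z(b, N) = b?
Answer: 8011/6525680 ≈ 0.0012276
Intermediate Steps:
z(b, N) = -b/3
((-7996 + z(45, -52))/(-17514 + 161*97))/3440 = ((-7996 - ⅓*45)/(-17514 + 161*97))/3440 = ((-7996 - 15)/(-17514 + 15617))*(1/3440) = -8011/(-1897)*(1/3440) = -8011*(-1/1897)*(1/3440) = (8011/1897)*(1/3440) = 8011/6525680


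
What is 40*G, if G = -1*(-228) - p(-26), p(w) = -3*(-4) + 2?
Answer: 8560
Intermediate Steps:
p(w) = 14 (p(w) = 12 + 2 = 14)
G = 214 (G = -1*(-228) - 1*14 = 228 - 14 = 214)
40*G = 40*214 = 8560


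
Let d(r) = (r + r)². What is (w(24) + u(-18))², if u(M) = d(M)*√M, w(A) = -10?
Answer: -30232988 - 77760*I*√2 ≈ -3.0233e+7 - 1.0997e+5*I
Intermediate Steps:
d(r) = 4*r² (d(r) = (2*r)² = 4*r²)
u(M) = 4*M^(5/2) (u(M) = (4*M²)*√M = 4*M^(5/2))
(w(24) + u(-18))² = (-10 + 4*(-18)^(5/2))² = (-10 + 4*(972*I*√2))² = (-10 + 3888*I*√2)²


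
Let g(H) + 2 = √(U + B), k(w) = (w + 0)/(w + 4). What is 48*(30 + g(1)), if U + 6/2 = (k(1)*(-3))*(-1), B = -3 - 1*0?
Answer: 1344 + 144*I*√15/5 ≈ 1344.0 + 111.54*I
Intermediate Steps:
k(w) = w/(4 + w)
B = -3 (B = -3 + 0 = -3)
U = -12/5 (U = -3 + ((1/(4 + 1))*(-3))*(-1) = -3 + ((1/5)*(-3))*(-1) = -3 + ((1*(⅕))*(-3))*(-1) = -3 + ((⅕)*(-3))*(-1) = -3 - ⅗*(-1) = -3 + ⅗ = -12/5 ≈ -2.4000)
g(H) = -2 + 3*I*√15/5 (g(H) = -2 + √(-12/5 - 3) = -2 + √(-27/5) = -2 + 3*I*√15/5)
48*(30 + g(1)) = 48*(30 + (-2 + 3*I*√15/5)) = 48*(28 + 3*I*√15/5) = 1344 + 144*I*√15/5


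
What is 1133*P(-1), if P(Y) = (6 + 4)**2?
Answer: 113300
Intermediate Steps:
P(Y) = 100 (P(Y) = 10**2 = 100)
1133*P(-1) = 1133*100 = 113300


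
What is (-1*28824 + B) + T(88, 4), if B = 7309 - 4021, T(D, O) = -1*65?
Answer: -25601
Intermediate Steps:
T(D, O) = -65
B = 3288
(-1*28824 + B) + T(88, 4) = (-1*28824 + 3288) - 65 = (-28824 + 3288) - 65 = -25536 - 65 = -25601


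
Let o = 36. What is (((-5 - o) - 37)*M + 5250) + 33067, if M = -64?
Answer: 43309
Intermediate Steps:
(((-5 - o) - 37)*M + 5250) + 33067 = (((-5 - 1*36) - 37)*(-64) + 5250) + 33067 = (((-5 - 36) - 37)*(-64) + 5250) + 33067 = ((-41 - 37)*(-64) + 5250) + 33067 = (-78*(-64) + 5250) + 33067 = (4992 + 5250) + 33067 = 10242 + 33067 = 43309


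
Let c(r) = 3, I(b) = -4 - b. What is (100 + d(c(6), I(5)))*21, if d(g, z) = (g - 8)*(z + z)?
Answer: 3990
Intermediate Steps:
d(g, z) = 2*z*(-8 + g) (d(g, z) = (-8 + g)*(2*z) = 2*z*(-8 + g))
(100 + d(c(6), I(5)))*21 = (100 + 2*(-4 - 1*5)*(-8 + 3))*21 = (100 + 2*(-4 - 5)*(-5))*21 = (100 + 2*(-9)*(-5))*21 = (100 + 90)*21 = 190*21 = 3990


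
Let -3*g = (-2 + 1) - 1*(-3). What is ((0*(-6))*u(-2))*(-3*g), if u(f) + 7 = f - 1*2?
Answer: 0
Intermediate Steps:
u(f) = -9 + f (u(f) = -7 + (f - 1*2) = -7 + (f - 2) = -7 + (-2 + f) = -9 + f)
g = -⅔ (g = -((-2 + 1) - 1*(-3))/3 = -(-1 + 3)/3 = -⅓*2 = -⅔ ≈ -0.66667)
((0*(-6))*u(-2))*(-3*g) = ((0*(-6))*(-9 - 2))*(-3*(-⅔)) = (0*(-11))*2 = 0*2 = 0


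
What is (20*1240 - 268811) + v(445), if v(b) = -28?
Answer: -244039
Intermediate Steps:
(20*1240 - 268811) + v(445) = (20*1240 - 268811) - 28 = (24800 - 268811) - 28 = -244011 - 28 = -244039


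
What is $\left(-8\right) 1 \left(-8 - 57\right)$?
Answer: $520$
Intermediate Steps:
$\left(-8\right) 1 \left(-8 - 57\right) = \left(-8\right) \left(-65\right) = 520$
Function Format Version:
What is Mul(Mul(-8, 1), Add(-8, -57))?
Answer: 520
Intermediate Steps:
Mul(Mul(-8, 1), Add(-8, -57)) = Mul(-8, -65) = 520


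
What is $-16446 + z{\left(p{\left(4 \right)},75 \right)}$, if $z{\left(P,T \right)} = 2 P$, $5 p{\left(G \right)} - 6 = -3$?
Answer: $- \frac{82224}{5} \approx -16445.0$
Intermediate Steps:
$p{\left(G \right)} = \frac{3}{5}$ ($p{\left(G \right)} = \frac{6}{5} + \frac{1}{5} \left(-3\right) = \frac{6}{5} - \frac{3}{5} = \frac{3}{5}$)
$-16446 + z{\left(p{\left(4 \right)},75 \right)} = -16446 + 2 \cdot \frac{3}{5} = -16446 + \frac{6}{5} = - \frac{82224}{5}$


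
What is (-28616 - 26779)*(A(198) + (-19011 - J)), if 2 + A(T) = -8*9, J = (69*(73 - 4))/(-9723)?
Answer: 3426341284710/3241 ≈ 1.0572e+9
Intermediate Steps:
J = -1587/3241 (J = (69*69)*(-1/9723) = 4761*(-1/9723) = -1587/3241 ≈ -0.48966)
A(T) = -74 (A(T) = -2 - 8*9 = -2 - 72 = -74)
(-28616 - 26779)*(A(198) + (-19011 - J)) = (-28616 - 26779)*(-74 + (-19011 - 1*(-1587/3241))) = -55395*(-74 + (-19011 + 1587/3241)) = -55395*(-74 - 61613064/3241) = -55395*(-61852898/3241) = 3426341284710/3241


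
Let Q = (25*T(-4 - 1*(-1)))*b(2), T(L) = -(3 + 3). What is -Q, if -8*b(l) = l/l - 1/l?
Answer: -75/8 ≈ -9.3750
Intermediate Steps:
T(L) = -6 (T(L) = -1*6 = -6)
b(l) = -⅛ + 1/(8*l) (b(l) = -(l/l - 1/l)/8 = -(1 - 1/l)/8 = -⅛ + 1/(8*l))
Q = 75/8 (Q = (25*(-6))*((⅛)*(1 - 1*2)/2) = -75*(1 - 2)/(4*2) = -75*(-1)/(4*2) = -150*(-1/16) = 75/8 ≈ 9.3750)
-Q = -1*75/8 = -75/8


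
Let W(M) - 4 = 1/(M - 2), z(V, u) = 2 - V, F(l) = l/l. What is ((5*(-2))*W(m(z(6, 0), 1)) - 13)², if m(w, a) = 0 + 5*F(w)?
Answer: 28561/9 ≈ 3173.4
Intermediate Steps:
F(l) = 1
m(w, a) = 5 (m(w, a) = 0 + 5*1 = 0 + 5 = 5)
W(M) = 4 + 1/(-2 + M) (W(M) = 4 + 1/(M - 2) = 4 + 1/(-2 + M))
((5*(-2))*W(m(z(6, 0), 1)) - 13)² = ((5*(-2))*((-7 + 4*5)/(-2 + 5)) - 13)² = (-10*(-7 + 20)/3 - 13)² = (-10*13/3 - 13)² = (-130/3 - 13)² = (-169/3)² = 28561/9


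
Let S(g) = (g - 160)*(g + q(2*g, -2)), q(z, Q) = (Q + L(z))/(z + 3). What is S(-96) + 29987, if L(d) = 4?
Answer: 10312919/189 ≈ 54566.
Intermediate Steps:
q(z, Q) = (4 + Q)/(3 + z) (q(z, Q) = (Q + 4)/(z + 3) = (4 + Q)/(3 + z))
S(g) = (-160 + g)*(g + 2/(3 + 2*g)) (S(g) = (g - 160)*(g + (4 - 2)/(3 + 2*g)) = (-160 + g)*(g + 2/(3 + 2*g)))
S(-96) + 29987 = (-320 + 2*(-96) - 96*(-160 - 96)*(3 + 2*(-96)))/(3 + 2*(-96)) + 29987 = (-320 - 192 - 96*(-256)*(3 - 192))/(3 - 192) + 29987 = (-320 - 192 - 96*(-256)*(-189))/(-189) + 29987 = -(-320 - 192 - 4644864)/189 + 29987 = -1/189*(-4645376) + 29987 = 4645376/189 + 29987 = 10312919/189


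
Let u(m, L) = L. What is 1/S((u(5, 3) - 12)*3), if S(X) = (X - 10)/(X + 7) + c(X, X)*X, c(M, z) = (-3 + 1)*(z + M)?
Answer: -20/58283 ≈ -0.00034315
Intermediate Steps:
c(M, z) = -2*M - 2*z (c(M, z) = -2*(M + z) = -2*M - 2*z)
S(X) = -4*X² + (-10 + X)/(7 + X) (S(X) = (X - 10)/(X + 7) + (-2*X - 2*X)*X = (-10 + X)/(7 + X) + (-4*X)*X = (-10 + X)/(7 + X) - 4*X² = -4*X² + (-10 + X)/(7 + X))
1/S((u(5, 3) - 12)*3) = 1/((-10 + (3 - 12)*3 - 28*9*(3 - 12)² - 4*27*(3 - 12)³)/(7 + (3 - 12)*3)) = 1/((-10 - 9*3 - 28*(-9*3)² - 4*(-9*3)³)/(7 - 9*3)) = 1/((-10 - 27 - 28*(-27)² - 4*(-27)³)/(7 - 27)) = 1/((-10 - 27 - 28*729 - 4*(-19683))/(-20)) = 1/(-(-10 - 27 - 20412 + 78732)/20) = 1/(-1/20*58283) = 1/(-58283/20) = -20/58283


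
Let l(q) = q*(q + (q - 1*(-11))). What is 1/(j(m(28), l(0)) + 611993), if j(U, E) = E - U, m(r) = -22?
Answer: 1/612015 ≈ 1.6339e-6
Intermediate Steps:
l(q) = q*(11 + 2*q) (l(q) = q*(q + (q + 11)) = q*(q + (11 + q)) = q*(11 + 2*q))
1/(j(m(28), l(0)) + 611993) = 1/((0*(11 + 2*0) - 1*(-22)) + 611993) = 1/((0*(11 + 0) + 22) + 611993) = 1/((0*11 + 22) + 611993) = 1/((0 + 22) + 611993) = 1/(22 + 611993) = 1/612015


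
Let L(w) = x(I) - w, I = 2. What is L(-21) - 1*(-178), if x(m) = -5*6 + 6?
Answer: 175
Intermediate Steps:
x(m) = -24 (x(m) = -30 + 6 = -24)
L(w) = -24 - w
L(-21) - 1*(-178) = (-24 - 1*(-21)) - 1*(-178) = (-24 + 21) + 178 = -3 + 178 = 175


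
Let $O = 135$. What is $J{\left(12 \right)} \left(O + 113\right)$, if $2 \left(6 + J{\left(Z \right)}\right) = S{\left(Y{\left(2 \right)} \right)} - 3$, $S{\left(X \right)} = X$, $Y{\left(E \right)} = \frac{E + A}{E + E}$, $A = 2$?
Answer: $-1736$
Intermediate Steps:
$Y{\left(E \right)} = \frac{2 + E}{2 E}$ ($Y{\left(E \right)} = \frac{E + 2}{E + E} = \frac{2 + E}{2 E}$)
$J{\left(Z \right)} = -7$ ($J{\left(Z \right)} = -6 + \frac{\frac{2 + 2}{2 \cdot 2} - 3}{2} = -6 + \frac{\frac{1}{2} \cdot \frac{1}{2} \cdot 4 - 3}{2} = -6 + \frac{1 - 3}{2} = -6 + \frac{1}{2} \left(-2\right) = -6 - 1 = -7$)
$J{\left(12 \right)} \left(O + 113\right) = - 7 \left(135 + 113\right) = \left(-7\right) 248 = -1736$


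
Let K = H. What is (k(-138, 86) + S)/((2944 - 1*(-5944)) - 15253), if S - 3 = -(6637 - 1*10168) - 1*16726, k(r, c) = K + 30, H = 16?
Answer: 13146/6365 ≈ 2.0654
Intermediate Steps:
K = 16
k(r, c) = 46 (k(r, c) = 16 + 30 = 46)
S = -13192 (S = 3 + (-(6637 - 1*10168) - 1*16726) = 3 + (-(6637 - 10168) - 16726) = 3 + (-1*(-3531) - 16726) = 3 + (3531 - 16726) = 3 - 13195 = -13192)
(k(-138, 86) + S)/((2944 - 1*(-5944)) - 15253) = (46 - 13192)/((2944 - 1*(-5944)) - 15253) = -13146/((2944 + 5944) - 15253) = -13146/(8888 - 15253) = -13146/(-6365) = -13146*(-1/6365) = 13146/6365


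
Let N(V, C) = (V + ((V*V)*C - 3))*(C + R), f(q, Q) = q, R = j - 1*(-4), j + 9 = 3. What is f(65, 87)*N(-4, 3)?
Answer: 2665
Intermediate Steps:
j = -6 (j = -9 + 3 = -6)
R = -2 (R = -6 - 1*(-4) = -6 + 4 = -2)
N(V, C) = (-2 + C)*(-3 + V + C*V²) (N(V, C) = (V + ((V*V)*C - 3))*(C - 2) = (V + (V²*C - 3))*(-2 + C) = (V + (C*V² - 3))*(-2 + C) = (V + (-3 + C*V²))*(-2 + C) = (-3 + V + C*V²)*(-2 + C) = (-2 + C)*(-3 + V + C*V²))
f(65, 87)*N(-4, 3) = 65*(6 - 3*3 - 2*(-4) + 3*(-4) + 3²*(-4)² - 2*3*(-4)²) = 65*(6 - 9 + 8 - 12 + 9*16 - 2*3*16) = 65*(6 - 9 + 8 - 12 + 144 - 96) = 65*41 = 2665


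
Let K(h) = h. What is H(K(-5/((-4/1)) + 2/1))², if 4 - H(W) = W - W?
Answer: 16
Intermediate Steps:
H(W) = 4 (H(W) = 4 - (W - W) = 4 - 1*0 = 4 + 0 = 4)
H(K(-5/((-4/1)) + 2/1))² = 4² = 16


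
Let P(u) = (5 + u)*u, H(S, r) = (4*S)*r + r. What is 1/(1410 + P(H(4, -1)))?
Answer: 1/1614 ≈ 0.00061958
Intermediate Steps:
H(S, r) = r + 4*S*r (H(S, r) = 4*S*r + r = r + 4*S*r)
P(u) = u*(5 + u)
1/(1410 + P(H(4, -1))) = 1/(1410 + (-(1 + 4*4))*(5 - (1 + 4*4))) = 1/(1410 + (-(1 + 16))*(5 - (1 + 16))) = 1/(1410 + (-1*17)*(5 - 1*17)) = 1/(1410 - 17*(5 - 17)) = 1/(1410 - 17*(-12)) = 1/(1410 + 204) = 1/1614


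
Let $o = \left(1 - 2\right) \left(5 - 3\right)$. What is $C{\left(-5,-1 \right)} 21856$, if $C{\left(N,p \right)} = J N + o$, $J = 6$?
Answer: $-699392$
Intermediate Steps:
$o = -2$ ($o = \left(-1\right) 2 = -2$)
$C{\left(N,p \right)} = -2 + 6 N$ ($C{\left(N,p \right)} = 6 N - 2 = -2 + 6 N$)
$C{\left(-5,-1 \right)} 21856 = \left(-2 + 6 \left(-5\right)\right) 21856 = \left(-2 - 30\right) 21856 = \left(-32\right) 21856 = -699392$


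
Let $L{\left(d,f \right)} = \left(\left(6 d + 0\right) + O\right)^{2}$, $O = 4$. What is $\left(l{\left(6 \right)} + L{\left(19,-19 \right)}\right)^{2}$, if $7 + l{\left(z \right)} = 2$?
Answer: $193738561$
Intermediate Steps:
$l{\left(z \right)} = -5$ ($l{\left(z \right)} = -7 + 2 = -5$)
$L{\left(d,f \right)} = \left(4 + 6 d\right)^{2}$ ($L{\left(d,f \right)} = \left(\left(6 d + 0\right) + 4\right)^{2} = \left(6 d + 4\right)^{2} = \left(4 + 6 d\right)^{2}$)
$\left(l{\left(6 \right)} + L{\left(19,-19 \right)}\right)^{2} = \left(-5 + 4 \left(2 + 3 \cdot 19\right)^{2}\right)^{2} = \left(-5 + 4 \left(2 + 57\right)^{2}\right)^{2} = \left(-5 + 4 \cdot 59^{2}\right)^{2} = \left(-5 + 4 \cdot 3481\right)^{2} = \left(-5 + 13924\right)^{2} = 13919^{2} = 193738561$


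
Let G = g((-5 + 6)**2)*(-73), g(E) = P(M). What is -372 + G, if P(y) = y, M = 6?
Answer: -810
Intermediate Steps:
g(E) = 6
G = -438 (G = 6*(-73) = -438)
-372 + G = -372 - 438 = -810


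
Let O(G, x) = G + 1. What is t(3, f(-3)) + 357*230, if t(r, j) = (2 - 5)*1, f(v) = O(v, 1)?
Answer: 82107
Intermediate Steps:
O(G, x) = 1 + G
f(v) = 1 + v
t(r, j) = -3 (t(r, j) = -3*1 = -3)
t(3, f(-3)) + 357*230 = -3 + 357*230 = -3 + 82110 = 82107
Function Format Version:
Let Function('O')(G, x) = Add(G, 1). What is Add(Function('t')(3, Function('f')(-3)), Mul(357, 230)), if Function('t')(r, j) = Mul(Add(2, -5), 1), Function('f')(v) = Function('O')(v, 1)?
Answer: 82107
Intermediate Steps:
Function('O')(G, x) = Add(1, G)
Function('f')(v) = Add(1, v)
Function('t')(r, j) = -3 (Function('t')(r, j) = Mul(-3, 1) = -3)
Add(Function('t')(3, Function('f')(-3)), Mul(357, 230)) = Add(-3, Mul(357, 230)) = Add(-3, 82110) = 82107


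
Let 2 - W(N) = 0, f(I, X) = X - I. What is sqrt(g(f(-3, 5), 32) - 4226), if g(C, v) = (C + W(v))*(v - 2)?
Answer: I*sqrt(3926) ≈ 62.658*I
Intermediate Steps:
W(N) = 2 (W(N) = 2 - 1*0 = 2 + 0 = 2)
g(C, v) = (-2 + v)*(2 + C) (g(C, v) = (C + 2)*(v - 2) = (2 + C)*(-2 + v) = (-2 + v)*(2 + C))
sqrt(g(f(-3, 5), 32) - 4226) = sqrt((-4 - 2*(5 - 1*(-3)) + 2*32 + (5 - 1*(-3))*32) - 4226) = sqrt((-4 - 2*(5 + 3) + 64 + (5 + 3)*32) - 4226) = sqrt((-4 - 2*8 + 64 + 8*32) - 4226) = sqrt((-4 - 16 + 64 + 256) - 4226) = sqrt(300 - 4226) = sqrt(-3926) = I*sqrt(3926)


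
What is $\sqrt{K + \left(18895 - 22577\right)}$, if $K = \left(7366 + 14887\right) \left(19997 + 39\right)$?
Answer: $3 \sqrt{49539714} \approx 21115.0$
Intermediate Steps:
$K = 445861108$ ($K = 22253 \cdot 20036 = 445861108$)
$\sqrt{K + \left(18895 - 22577\right)} = \sqrt{445861108 + \left(18895 - 22577\right)} = \sqrt{445861108 - 3682} = \sqrt{445857426} = 3 \sqrt{49539714}$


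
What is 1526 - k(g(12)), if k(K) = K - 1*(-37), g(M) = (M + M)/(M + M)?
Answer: 1488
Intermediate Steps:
g(M) = 1 (g(M) = (2*M)/((2*M)) = (2*M)*(1/(2*M)) = 1)
k(K) = 37 + K (k(K) = K + 37 = 37 + K)
1526 - k(g(12)) = 1526 - (37 + 1) = 1526 - 1*38 = 1526 - 38 = 1488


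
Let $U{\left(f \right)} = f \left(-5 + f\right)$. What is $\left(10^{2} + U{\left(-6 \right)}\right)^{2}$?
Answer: $27556$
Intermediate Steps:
$\left(10^{2} + U{\left(-6 \right)}\right)^{2} = \left(10^{2} - 6 \left(-5 - 6\right)\right)^{2} = \left(100 - -66\right)^{2} = \left(100 + 66\right)^{2} = 166^{2} = 27556$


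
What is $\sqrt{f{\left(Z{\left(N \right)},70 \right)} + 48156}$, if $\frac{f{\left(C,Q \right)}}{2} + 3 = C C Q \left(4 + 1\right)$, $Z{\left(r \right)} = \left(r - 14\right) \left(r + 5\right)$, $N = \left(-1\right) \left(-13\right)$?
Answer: $15 \sqrt{1222} \approx 524.36$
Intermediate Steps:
$N = 13$
$Z{\left(r \right)} = \left(-14 + r\right) \left(5 + r\right)$
$f{\left(C,Q \right)} = -6 + 10 Q C^{2}$ ($f{\left(C,Q \right)} = -6 + 2 C C Q \left(4 + 1\right) = -6 + 2 C^{2} Q 5 = -6 + 2 Q C^{2} \cdot 5 = -6 + 2 \cdot 5 Q C^{2} = -6 + 10 Q C^{2}$)
$\sqrt{f{\left(Z{\left(N \right)},70 \right)} + 48156} = \sqrt{\left(-6 + 10 \cdot 70 \left(-70 + 13^{2} - 117\right)^{2}\right) + 48156} = \sqrt{\left(-6 + 10 \cdot 70 \left(-70 + 169 - 117\right)^{2}\right) + 48156} = \sqrt{\left(-6 + 10 \cdot 70 \left(-18\right)^{2}\right) + 48156} = \sqrt{\left(-6 + 10 \cdot 70 \cdot 324\right) + 48156} = \sqrt{\left(-6 + 226800\right) + 48156} = \sqrt{226794 + 48156} = \sqrt{274950} = 15 \sqrt{1222}$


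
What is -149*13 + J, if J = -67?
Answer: -2004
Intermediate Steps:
-149*13 + J = -149*13 - 67 = -1937 - 67 = -2004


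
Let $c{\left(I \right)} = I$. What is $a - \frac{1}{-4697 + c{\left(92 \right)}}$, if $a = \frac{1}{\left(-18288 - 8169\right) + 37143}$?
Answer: $\frac{1699}{5467670} \approx 0.00031074$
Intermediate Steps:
$a = \frac{1}{10686}$ ($a = \frac{1}{-26457 + 37143} = \frac{1}{10686} \approx 9.358 \cdot 10^{-5}$)
$a - \frac{1}{-4697 + c{\left(92 \right)}} = \frac{1}{10686} - \frac{1}{-4697 + 92} = \frac{1}{10686} - \frac{1}{-4605} = \frac{1}{10686} - - \frac{1}{4605} = \frac{1}{10686} + \frac{1}{4605} = \frac{1699}{5467670}$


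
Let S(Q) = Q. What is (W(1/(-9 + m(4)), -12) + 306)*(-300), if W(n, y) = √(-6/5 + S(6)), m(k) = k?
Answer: -91800 - 120*√30 ≈ -92457.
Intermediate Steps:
W(n, y) = 2*√30/5 (W(n, y) = √(-6/5 + 6) = √(24/5) = 2*√30/5)
(W(1/(-9 + m(4)), -12) + 306)*(-300) = (2*√30/5 + 306)*(-300) = (306 + 2*√30/5)*(-300) = -91800 - 120*√30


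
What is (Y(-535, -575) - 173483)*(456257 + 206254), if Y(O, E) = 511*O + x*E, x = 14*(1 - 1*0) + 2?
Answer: -302150066748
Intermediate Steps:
x = 16 (x = 14*(1 + 0) + 2 = 14*1 + 2 = 14 + 2 = 16)
Y(O, E) = 16*E + 511*O (Y(O, E) = 511*O + 16*E = 16*E + 511*O)
(Y(-535, -575) - 173483)*(456257 + 206254) = ((16*(-575) + 511*(-535)) - 173483)*(456257 + 206254) = ((-9200 - 273385) - 173483)*662511 = (-282585 - 173483)*662511 = -456068*662511 = -302150066748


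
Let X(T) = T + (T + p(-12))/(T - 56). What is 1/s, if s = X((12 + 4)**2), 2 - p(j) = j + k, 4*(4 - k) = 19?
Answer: 800/205883 ≈ 0.0038857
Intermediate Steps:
k = -3/4 (k = 4 - 1/4*19 = 4 - 19/4 = -3/4 ≈ -0.75000)
p(j) = 11/4 - j (p(j) = 2 - (j - 3/4) = 2 - (-3/4 + j) = 2 + (3/4 - j) = 11/4 - j)
X(T) = T + (59/4 + T)/(-56 + T) (X(T) = T + (T + (11/4 - 1*(-12)))/(T - 56) = T + (T + (11/4 + 12))/(-56 + T) = T + (T + 59/4)/(-56 + T) = T + (59/4 + T)/(-56 + T))
s = 205883/800 (s = (59/4 + ((12 + 4)**2)**2 - 55*(12 + 4)**2)/(-56 + (12 + 4)**2) = (59/4 + (16**2)**2 - 55*16**2)/(-56 + 16**2) = (59/4 + 256**2 - 55*256)/(-56 + 256) = (59/4 + 65536 - 14080)/200 = (1/200)*(205883/4) = 205883/800 ≈ 257.35)
1/s = 1/(205883/800) = 800/205883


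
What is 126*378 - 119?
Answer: 47509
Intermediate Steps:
126*378 - 119 = 47628 - 119 = 47509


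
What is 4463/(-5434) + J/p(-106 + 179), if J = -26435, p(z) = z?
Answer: -143973589/396682 ≈ -362.94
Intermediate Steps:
4463/(-5434) + J/p(-106 + 179) = 4463/(-5434) - 26435/(-106 + 179) = 4463*(-1/5434) - 26435/73 = -4463/5434 - 26435*1/73 = -4463/5434 - 26435/73 = -143973589/396682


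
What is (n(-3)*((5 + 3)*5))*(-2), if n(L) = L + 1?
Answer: 160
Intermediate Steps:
n(L) = 1 + L
(n(-3)*((5 + 3)*5))*(-2) = ((1 - 3)*((5 + 3)*5))*(-2) = -16*5*(-2) = -2*40*(-2) = -80*(-2) = 160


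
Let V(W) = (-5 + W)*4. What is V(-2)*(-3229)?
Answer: 90412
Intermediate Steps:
V(W) = -20 + 4*W
V(-2)*(-3229) = (-20 + 4*(-2))*(-3229) = (-20 - 8)*(-3229) = -28*(-3229) = 90412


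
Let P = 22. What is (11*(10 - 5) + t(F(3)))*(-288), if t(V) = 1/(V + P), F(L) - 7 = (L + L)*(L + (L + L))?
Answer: -1315008/83 ≈ -15843.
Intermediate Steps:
F(L) = 7 + 6*L**2 (F(L) = 7 + (L + L)*(L + (L + L)) = 7 + (2*L)*(L + 2*L) = 7 + (2*L)*(3*L) = 7 + 6*L**2)
t(V) = 1/(22 + V) (t(V) = 1/(V + 22) = 1/(22 + V))
(11*(10 - 5) + t(F(3)))*(-288) = (11*(10 - 5) + 1/(22 + (7 + 6*3**2)))*(-288) = (11*5 + 1/(22 + (7 + 6*9)))*(-288) = (55 + 1/(22 + (7 + 54)))*(-288) = (55 + 1/(22 + 61))*(-288) = (55 + 1/83)*(-288) = (4566/83)*(-288) = -1315008/83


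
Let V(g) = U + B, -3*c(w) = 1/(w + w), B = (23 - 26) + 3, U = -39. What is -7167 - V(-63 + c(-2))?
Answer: -7128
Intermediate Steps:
B = 0 (B = -3 + 3 = 0)
c(w) = -1/(6*w) (c(w) = -1/(3*(w + w)) = -1/(2*w)/3 = -1/(6*w))
V(g) = -39 (V(g) = -39 + 0 = -39)
-7167 - V(-63 + c(-2)) = -7167 - 1*(-39) = -7167 + 39 = -7128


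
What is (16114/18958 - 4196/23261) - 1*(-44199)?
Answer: 9745630188774/220491019 ≈ 44200.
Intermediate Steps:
(16114/18958 - 4196/23261) - 1*(-44199) = (16114*(1/18958) - 4196*1/23261) + 44199 = (8057/9479 - 4196/23261) + 44199 = 147639993/220491019 + 44199 = 9745630188774/220491019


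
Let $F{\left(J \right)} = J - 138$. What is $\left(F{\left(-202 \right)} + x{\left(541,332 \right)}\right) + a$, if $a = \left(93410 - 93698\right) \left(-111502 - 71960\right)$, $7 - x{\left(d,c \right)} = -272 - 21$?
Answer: $52837016$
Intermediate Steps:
$x{\left(d,c \right)} = 300$ ($x{\left(d,c \right)} = 7 - \left(-272 - 21\right) = 7 - -293 = 7 + 293 = 300$)
$F{\left(J \right)} = -138 + J$
$a = 52837056$ ($a = \left(-288\right) \left(-183462\right) = 52837056$)
$\left(F{\left(-202 \right)} + x{\left(541,332 \right)}\right) + a = \left(\left(-138 - 202\right) + 300\right) + 52837056 = \left(-340 + 300\right) + 52837056 = -40 + 52837056 = 52837016$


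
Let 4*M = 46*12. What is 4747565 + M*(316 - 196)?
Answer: 4764125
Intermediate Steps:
M = 138 (M = (46*12)/4 = (¼)*552 = 138)
4747565 + M*(316 - 196) = 4747565 + 138*(316 - 196) = 4747565 + 138*120 = 4747565 + 16560 = 4764125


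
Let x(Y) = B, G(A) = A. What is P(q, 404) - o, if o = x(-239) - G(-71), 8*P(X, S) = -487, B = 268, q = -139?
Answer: -3199/8 ≈ -399.88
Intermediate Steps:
x(Y) = 268
P(X, S) = -487/8 (P(X, S) = (⅛)*(-487) = -487/8)
o = 339 (o = 268 - 1*(-71) = 268 + 71 = 339)
P(q, 404) - o = -487/8 - 1*339 = -487/8 - 339 = -3199/8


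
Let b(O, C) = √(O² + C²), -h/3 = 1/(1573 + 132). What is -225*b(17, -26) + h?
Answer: -3/1705 - 225*√965 ≈ -6989.5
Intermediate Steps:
h = -3/1705 (h = -3/(1573 + 132) = -3/1705 ≈ -0.0017595)
b(O, C) = √(C² + O²)
-225*b(17, -26) + h = -225*√((-26)² + 17²) - 3/1705 = -225*√(676 + 289) - 3/1705 = -225*√965 - 3/1705 = -3/1705 - 225*√965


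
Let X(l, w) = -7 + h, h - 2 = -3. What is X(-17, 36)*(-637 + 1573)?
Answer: -7488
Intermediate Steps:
h = -1 (h = 2 - 3 = -1)
X(l, w) = -8 (X(l, w) = -7 - 1 = -8)
X(-17, 36)*(-637 + 1573) = -8*(-637 + 1573) = -8*936 = -7488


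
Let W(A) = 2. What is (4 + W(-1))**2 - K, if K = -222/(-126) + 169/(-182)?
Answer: 211/6 ≈ 35.167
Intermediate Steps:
K = 5/6 (K = -222*(-1/126) + 169*(-1/182) = 37/21 - 13/14 = 5/6 ≈ 0.83333)
(4 + W(-1))**2 - K = (4 + 2)**2 - 1*5/6 = 6**2 - 5/6 = 36 - 5/6 = 211/6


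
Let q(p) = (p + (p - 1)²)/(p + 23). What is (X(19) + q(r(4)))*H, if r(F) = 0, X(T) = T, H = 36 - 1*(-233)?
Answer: 117822/23 ≈ 5122.7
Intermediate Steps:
H = 269 (H = 36 + 233 = 269)
q(p) = (p + (-1 + p)²)/(23 + p)
(X(19) + q(r(4)))*H = (19 + (0 + (-1 + 0)²)/(23 + 0))*269 = (19 + (0 + (-1)²)/23)*269 = (19 + (0 + 1)/23)*269 = (19 + (1/23)*1)*269 = (19 + 1/23)*269 = (438/23)*269 = 117822/23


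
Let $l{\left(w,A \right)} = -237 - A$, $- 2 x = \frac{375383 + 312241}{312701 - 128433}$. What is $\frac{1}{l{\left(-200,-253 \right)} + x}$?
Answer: $\frac{6581}{93017} \approx 0.07075$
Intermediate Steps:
$x = - \frac{12279}{6581}$ ($x = - \frac{\left(375383 + 312241\right) \frac{1}{312701 - 128433}}{2} = - \frac{687624 \cdot \frac{1}{184268}}{2} = \left(- \frac{1}{2}\right) \frac{24558}{6581} = - \frac{12279}{6581} \approx -1.8658$)
$\frac{1}{l{\left(-200,-253 \right)} + x} = \frac{1}{\left(-237 - -253\right) - \frac{12279}{6581}} = \frac{1}{\left(-237 + 253\right) - \frac{12279}{6581}} = \frac{1}{16 - \frac{12279}{6581}} = \frac{1}{\frac{93017}{6581}} = \frac{6581}{93017}$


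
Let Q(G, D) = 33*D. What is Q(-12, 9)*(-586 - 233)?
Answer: -243243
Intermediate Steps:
Q(-12, 9)*(-586 - 233) = (33*9)*(-586 - 233) = 297*(-819) = -243243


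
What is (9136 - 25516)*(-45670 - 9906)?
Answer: 910334880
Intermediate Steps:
(9136 - 25516)*(-45670 - 9906) = -16380*(-55576) = 910334880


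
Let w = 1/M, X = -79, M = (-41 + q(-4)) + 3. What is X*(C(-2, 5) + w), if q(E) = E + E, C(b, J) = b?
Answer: 7347/46 ≈ 159.72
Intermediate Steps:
q(E) = 2*E
M = -46 (M = (-41 + 2*(-4)) + 3 = (-41 - 8) + 3 = -49 + 3 = -46)
w = -1/46 (w = 1/(-46) = -1/46 ≈ -0.021739)
X*(C(-2, 5) + w) = -79*(-2 - 1/46) = -79*(-93/46) = 7347/46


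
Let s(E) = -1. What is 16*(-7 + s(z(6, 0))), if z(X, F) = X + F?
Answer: -128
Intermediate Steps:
z(X, F) = F + X
16*(-7 + s(z(6, 0))) = 16*(-7 - 1) = 16*(-8) = -128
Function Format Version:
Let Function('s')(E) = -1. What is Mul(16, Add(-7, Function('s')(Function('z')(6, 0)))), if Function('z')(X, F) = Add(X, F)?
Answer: -128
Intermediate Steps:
Function('z')(X, F) = Add(F, X)
Mul(16, Add(-7, Function('s')(Function('z')(6, 0)))) = Mul(16, Add(-7, -1)) = Mul(16, -8) = -128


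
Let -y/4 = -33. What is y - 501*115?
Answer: -57483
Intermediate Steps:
y = 132 (y = -4*(-33) = 132)
y - 501*115 = 132 - 501*115 = 132 - 57615 = -57483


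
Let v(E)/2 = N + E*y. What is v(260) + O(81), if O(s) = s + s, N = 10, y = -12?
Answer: -6058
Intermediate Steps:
O(s) = 2*s
v(E) = 20 - 24*E (v(E) = 2*(10 + E*(-12)) = 2*(10 - 12*E) = 20 - 24*E)
v(260) + O(81) = (20 - 24*260) + 2*81 = (20 - 6240) + 162 = -6220 + 162 = -6058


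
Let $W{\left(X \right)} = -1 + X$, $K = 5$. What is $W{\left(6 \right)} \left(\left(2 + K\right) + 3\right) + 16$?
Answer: $66$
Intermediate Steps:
$W{\left(6 \right)} \left(\left(2 + K\right) + 3\right) + 16 = \left(-1 + 6\right) \left(\left(2 + 5\right) + 3\right) + 16 = 5 \left(7 + 3\right) + 16 = 5 \cdot 10 + 16 = 50 + 16 = 66$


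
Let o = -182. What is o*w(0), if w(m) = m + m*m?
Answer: 0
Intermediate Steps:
w(m) = m + m²
o*w(0) = -0*(1 + 0) = -0 = -182*0 = 0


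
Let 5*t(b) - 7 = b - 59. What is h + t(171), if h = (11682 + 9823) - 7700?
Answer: 69144/5 ≈ 13829.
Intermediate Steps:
t(b) = -52/5 + b/5 (t(b) = 7/5 + (b - 59)/5 = 7/5 + (-59 + b)/5 = 7/5 + (-59/5 + b/5) = -52/5 + b/5)
h = 13805 (h = 21505 - 7700 = 13805)
h + t(171) = 13805 + (-52/5 + (⅕)*171) = 13805 + (-52/5 + 171/5) = 13805 + 119/5 = 69144/5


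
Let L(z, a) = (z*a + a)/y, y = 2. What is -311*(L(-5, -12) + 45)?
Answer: -21459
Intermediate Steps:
L(z, a) = a/2 + a*z/2 (L(z, a) = (z*a + a)/2 = (a*z + a)*(½) = (a + a*z)*(½) = a/2 + a*z/2)
-311*(L(-5, -12) + 45) = -311*((½)*(-12)*(1 - 5) + 45) = -311*((½)*(-12)*(-4) + 45) = -311*(24 + 45) = -311*69 = -21459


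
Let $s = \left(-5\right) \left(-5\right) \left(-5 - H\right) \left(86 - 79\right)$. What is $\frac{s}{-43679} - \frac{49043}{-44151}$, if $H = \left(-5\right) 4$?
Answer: $\frac{2026252822}{1928471529} \approx 1.0507$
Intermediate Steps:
$H = -20$
$s = 2625$ ($s = \left(-5\right) \left(-5\right) \left(-5 - -20\right) \left(86 - 79\right) = 25 \left(-5 + 20\right) \left(86 - 79\right) = 25 \cdot 15 \left(86 - 79\right) = 375 \cdot 7 = 2625$)
$\frac{s}{-43679} - \frac{49043}{-44151} = \frac{2625}{-43679} - \frac{49043}{-44151} = 2625 \left(- \frac{1}{43679}\right) - - \frac{49043}{44151} = - \frac{2625}{43679} + \frac{49043}{44151} = \frac{2026252822}{1928471529}$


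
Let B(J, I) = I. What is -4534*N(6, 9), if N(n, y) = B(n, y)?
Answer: -40806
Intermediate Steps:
N(n, y) = y
-4534*N(6, 9) = -4534*9 = -40806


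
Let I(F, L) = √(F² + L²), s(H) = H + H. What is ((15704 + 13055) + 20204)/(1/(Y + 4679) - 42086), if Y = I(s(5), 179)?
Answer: -45047812403518323/38720712030975613 + 48963*√32141/38720712030975613 ≈ -1.1634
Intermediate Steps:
s(H) = 2*H
Y = √32141 (Y = √((2*5)² + 179²) = √(10² + 32041) = √(100 + 32041) = √32141 ≈ 179.28)
((15704 + 13055) + 20204)/(1/(Y + 4679) - 42086) = ((15704 + 13055) + 20204)/(1/(√32141 + 4679) - 42086) = (28759 + 20204)/(1/(4679 + √32141) - 42086) = 48963/(-42086 + 1/(4679 + √32141))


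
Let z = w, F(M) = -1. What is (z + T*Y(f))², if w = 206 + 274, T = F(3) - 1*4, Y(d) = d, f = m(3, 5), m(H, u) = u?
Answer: 207025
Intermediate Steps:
f = 5
T = -5 (T = -1 - 1*4 = -1 - 4 = -5)
w = 480
z = 480
(z + T*Y(f))² = (480 - 5*5)² = (480 - 25)² = 455² = 207025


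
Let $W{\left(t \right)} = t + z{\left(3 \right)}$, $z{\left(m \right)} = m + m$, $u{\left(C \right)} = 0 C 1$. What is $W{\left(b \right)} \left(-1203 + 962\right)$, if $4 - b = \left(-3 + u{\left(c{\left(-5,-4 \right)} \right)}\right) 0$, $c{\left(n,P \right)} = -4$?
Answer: $-2410$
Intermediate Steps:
$u{\left(C \right)} = 0$ ($u{\left(C \right)} = 0 \cdot 1 = 0$)
$b = 4$ ($b = 4 - \left(-3 + 0\right) 0 = 4 - \left(-3\right) 0 = 4 - 0 = 4 + 0 = 4$)
$z{\left(m \right)} = 2 m$
$W{\left(t \right)} = 6 + t$ ($W{\left(t \right)} = t + 2 \cdot 3 = t + 6 = 6 + t$)
$W{\left(b \right)} \left(-1203 + 962\right) = \left(6 + 4\right) \left(-1203 + 962\right) = 10 \left(-241\right) = -2410$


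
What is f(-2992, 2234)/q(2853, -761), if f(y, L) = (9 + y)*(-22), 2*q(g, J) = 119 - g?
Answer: -65626/1367 ≈ -48.007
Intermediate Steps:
q(g, J) = 119/2 - g/2 (q(g, J) = (119 - g)/2 = 119/2 - g/2)
f(y, L) = -198 - 22*y
f(-2992, 2234)/q(2853, -761) = (-198 - 22*(-2992))/(119/2 - ½*2853) = (-198 + 65824)/(119/2 - 2853/2) = 65626/(-1367) = 65626*(-1/1367) = -65626/1367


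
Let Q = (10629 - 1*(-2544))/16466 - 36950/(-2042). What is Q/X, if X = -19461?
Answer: -317658983/327174167346 ≈ -0.00097092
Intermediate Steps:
Q = 317658983/16811786 (Q = (10629 + 2544)*(1/16466) - 36950*(-1/2042) = 13173*(1/16466) + 18475/1021 = 13173/16466 + 18475/1021 = 317658983/16811786 ≈ 18.895)
Q/X = (317658983/16811786)/(-19461) = (317658983/16811786)*(-1/19461) = -317658983/327174167346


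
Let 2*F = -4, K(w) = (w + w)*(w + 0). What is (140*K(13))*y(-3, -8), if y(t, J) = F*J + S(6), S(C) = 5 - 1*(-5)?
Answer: 1230320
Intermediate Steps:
S(C) = 10 (S(C) = 5 + 5 = 10)
K(w) = 2*w**2 (K(w) = (2*w)*w = 2*w**2)
F = -2 (F = (1/2)*(-4) = -2)
y(t, J) = 10 - 2*J (y(t, J) = -2*J + 10 = 10 - 2*J)
(140*K(13))*y(-3, -8) = (140*(2*13**2))*(10 - 2*(-8)) = (140*(2*169))*(10 + 16) = (140*338)*26 = 47320*26 = 1230320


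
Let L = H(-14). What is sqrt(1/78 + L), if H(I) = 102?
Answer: sqrt(620646)/78 ≈ 10.100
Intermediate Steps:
L = 102
sqrt(1/78 + L) = sqrt(1/78 + 102) = sqrt(7957/78) = sqrt(620646)/78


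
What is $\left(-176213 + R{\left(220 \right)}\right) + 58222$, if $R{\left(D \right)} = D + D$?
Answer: $-117551$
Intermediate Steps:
$R{\left(D \right)} = 2 D$
$\left(-176213 + R{\left(220 \right)}\right) + 58222 = \left(-176213 + 2 \cdot 220\right) + 58222 = \left(-176213 + 440\right) + 58222 = -175773 + 58222 = -117551$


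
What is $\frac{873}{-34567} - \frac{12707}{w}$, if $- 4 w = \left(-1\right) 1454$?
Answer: $- \frac{879120409}{25130209} \approx -34.983$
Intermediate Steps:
$w = \frac{727}{2}$ ($w = - \frac{\left(-1\right) 1454}{4} = \left(- \frac{1}{4}\right) \left(-1454\right) = \frac{727}{2} \approx 363.5$)
$\frac{873}{-34567} - \frac{12707}{w} = \frac{873}{-34567} - \frac{12707}{\frac{727}{2}} = 873 \left(- \frac{1}{34567}\right) - \frac{25414}{727} = - \frac{873}{34567} - \frac{25414}{727} = - \frac{879120409}{25130209}$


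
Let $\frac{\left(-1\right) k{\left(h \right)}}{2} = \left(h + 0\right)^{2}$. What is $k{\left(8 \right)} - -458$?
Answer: $330$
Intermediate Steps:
$k{\left(h \right)} = - 2 h^{2}$ ($k{\left(h \right)} = - 2 \left(h + 0\right)^{2} = - 2 h^{2}$)
$k{\left(8 \right)} - -458 = - 2 \cdot 8^{2} - -458 = \left(-2\right) 64 + 458 = -128 + 458 = 330$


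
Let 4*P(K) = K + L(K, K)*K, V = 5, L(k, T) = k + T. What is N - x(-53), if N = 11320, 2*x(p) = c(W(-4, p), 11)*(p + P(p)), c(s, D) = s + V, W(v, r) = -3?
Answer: 39927/4 ≈ 9981.8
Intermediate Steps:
L(k, T) = T + k
c(s, D) = 5 + s (c(s, D) = s + 5 = 5 + s)
P(K) = K**2/2 + K/4 (P(K) = (K + (K + K)*K)/4 = (K + (2*K)*K)/4 = (K + 2*K**2)/4 = K**2/2 + K/4)
x(p) = p + p*(1 + 2*p)/4 (x(p) = ((5 - 3)*(p + p*(1 + 2*p)/4))/2 = (2*(p + p*(1 + 2*p)/4))/2 = (2*p + p*(1 + 2*p)/2)/2 = p + p*(1 + 2*p)/4)
N - x(-53) = 11320 - (-53)*(5 + 2*(-53))/4 = 11320 - (-53)*(5 - 106)/4 = 11320 - (-53)*(-101)/4 = 11320 - 1*5353/4 = 11320 - 5353/4 = 39927/4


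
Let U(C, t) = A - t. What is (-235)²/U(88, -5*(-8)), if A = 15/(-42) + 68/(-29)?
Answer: -22421350/17337 ≈ -1293.3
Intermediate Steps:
A = -1097/406 (A = 15*(-1/42) + 68*(-1/29) = -5/14 - 68/29 = -1097/406 ≈ -2.7020)
U(C, t) = -1097/406 - t
(-235)²/U(88, -5*(-8)) = (-235)²/(-1097/406 - (-5)*(-8)) = 55225/(-1097/406 - 1*40) = 55225/(-1097/406 - 40) = 55225/(-17337/406) = 55225*(-406/17337) = -22421350/17337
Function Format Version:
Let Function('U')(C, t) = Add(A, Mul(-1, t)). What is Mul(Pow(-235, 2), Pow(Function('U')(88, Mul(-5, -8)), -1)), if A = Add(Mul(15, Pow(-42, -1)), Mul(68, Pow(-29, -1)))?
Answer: Rational(-22421350, 17337) ≈ -1293.3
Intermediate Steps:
A = Rational(-1097, 406) (A = Add(Mul(15, Rational(-1, 42)), Mul(68, Rational(-1, 29))) = Add(Rational(-5, 14), Rational(-68, 29)) = Rational(-1097, 406) ≈ -2.7020)
Function('U')(C, t) = Add(Rational(-1097, 406), Mul(-1, t))
Mul(Pow(-235, 2), Pow(Function('U')(88, Mul(-5, -8)), -1)) = Mul(Pow(-235, 2), Pow(Add(Rational(-1097, 406), Mul(-1, Mul(-5, -8))), -1)) = Mul(55225, Pow(Add(Rational(-1097, 406), Mul(-1, 40)), -1)) = Mul(55225, Pow(Add(Rational(-1097, 406), -40), -1)) = Mul(55225, Pow(Rational(-17337, 406), -1)) = Mul(55225, Rational(-406, 17337)) = Rational(-22421350, 17337)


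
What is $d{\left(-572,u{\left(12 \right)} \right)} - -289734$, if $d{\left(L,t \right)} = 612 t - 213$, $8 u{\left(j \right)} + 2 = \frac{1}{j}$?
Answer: $\frac{2314995}{8} \approx 2.8937 \cdot 10^{5}$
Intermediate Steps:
$u{\left(j \right)} = - \frac{1}{4} + \frac{1}{8 j}$
$d{\left(L,t \right)} = -213 + 612 t$
$d{\left(-572,u{\left(12 \right)} \right)} - -289734 = \left(-213 + 612 \frac{1 - 24}{8 \cdot 12}\right) - -289734 = \left(-213 + 612 \cdot \frac{1}{8} \cdot \frac{1}{12} \left(1 - 24\right)\right) + 289734 = \left(-213 + 612 \cdot \frac{1}{8} \cdot \frac{1}{12} \left(-23\right)\right) + 289734 = \left(-213 + 612 \left(- \frac{23}{96}\right)\right) + 289734 = \left(-213 - \frac{1173}{8}\right) + 289734 = - \frac{2877}{8} + 289734 = \frac{2314995}{8}$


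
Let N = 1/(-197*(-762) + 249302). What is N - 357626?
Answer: -142841546415/399416 ≈ -3.5763e+5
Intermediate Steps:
N = 1/399416 (N = 1/(150114 + 249302) = 1/399416 ≈ 2.5037e-6)
N - 357626 = 1/399416 - 357626 = -142841546415/399416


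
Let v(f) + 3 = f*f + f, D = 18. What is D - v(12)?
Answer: -135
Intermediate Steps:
v(f) = -3 + f + f² (v(f) = -3 + (f*f + f) = -3 + (f² + f) = -3 + (f + f²) = -3 + f + f²)
D - v(12) = 18 - (-3 + 12 + 12²) = 18 - (-3 + 12 + 144) = 18 - 1*153 = 18 - 153 = -135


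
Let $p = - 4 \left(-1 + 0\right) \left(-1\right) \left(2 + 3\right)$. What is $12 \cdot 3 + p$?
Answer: $16$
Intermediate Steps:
$p = -20$ ($p = - 4 \left(-1\right) \left(-1\right) 5 = - 4 \cdot 1 \cdot 5 = \left(-4\right) 5 = -20$)
$12 \cdot 3 + p = 12 \cdot 3 - 20 = 36 - 20 = 16$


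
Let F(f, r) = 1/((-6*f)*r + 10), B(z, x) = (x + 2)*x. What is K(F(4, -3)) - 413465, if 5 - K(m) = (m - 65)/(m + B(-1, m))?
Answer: -101687642/247 ≈ -4.1169e+5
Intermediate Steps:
B(z, x) = x*(2 + x) (B(z, x) = (2 + x)*x = x*(2 + x))
F(f, r) = 1/(10 - 6*f*r) (F(f, r) = 1/(-6*f*r + 10) = 1/(10 - 6*f*r))
K(m) = 5 - (-65 + m)/(m + m*(2 + m)) (K(m) = 5 - (m - 65)/(m + m*(2 + m)) = 5 - (-65 + m)/(m + m*(2 + m)))
K(F(4, -3)) - 413465 = (65 + 5*(-1/(-10 + 6*4*(-3)))² + 14*(-1/(-10 + 6*4*(-3))))/(((-1/(-10 + 6*4*(-3))))*(3 - 1/(-10 + 6*4*(-3)))) - 413465 = (65 + 5*(-1/(-10 - 72))² + 14*(-1/(-10 - 72)))/(((-1/(-10 - 72)))*(3 - 1/(-10 - 72))) - 413465 = (65 + 5*(-1/(-82))² + 14*(-1/(-82)))/(((-1/(-82)))*(3 - 1/(-82))) - 413465 = (65 + 5*(-1*(-1/82))² + 14*(-1*(-1/82)))/(((-1*(-1/82)))*(3 - 1*(-1/82))) - 413465 = (65 + 5*(1/82)² + 14*(1/82))/((1/82)*(3 + 1/82)) - 413465 = 82*(65 + 5*(1/6724) + 7/41)/(247/82) - 413465 = 82*(82/247)*(65 + 5/6724 + 7/41) - 413465 = 82*(82/247)*(438213/6724) - 413465 = 438213/247 - 413465 = -101687642/247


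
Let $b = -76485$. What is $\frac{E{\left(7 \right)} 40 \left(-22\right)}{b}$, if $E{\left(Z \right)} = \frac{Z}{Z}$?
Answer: $\frac{176}{15297} \approx 0.011506$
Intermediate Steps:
$E{\left(Z \right)} = 1$
$\frac{E{\left(7 \right)} 40 \left(-22\right)}{b} = \frac{1 \cdot 40 \left(-22\right)}{-76485} = 40 \left(-22\right) \left(- \frac{1}{76485}\right) = \left(-880\right) \left(- \frac{1}{76485}\right) = \frac{176}{15297}$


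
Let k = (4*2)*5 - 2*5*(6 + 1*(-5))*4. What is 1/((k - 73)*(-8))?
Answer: 1/584 ≈ 0.0017123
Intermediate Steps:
k = 0 (k = 8*5 - 2*5*(6 - 5)*4 = 40 - 2*5*1*4 = 40 - 10*4 = 40 - 2*20 = 40 - 40 = 0)
1/((k - 73)*(-8)) = 1/((0 - 73)*(-8)) = 1/(-73*(-8)) = 1/584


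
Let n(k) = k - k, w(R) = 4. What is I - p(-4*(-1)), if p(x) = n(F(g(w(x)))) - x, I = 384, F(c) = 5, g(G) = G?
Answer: 388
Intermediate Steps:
n(k) = 0
p(x) = -x (p(x) = 0 - x = -x)
I - p(-4*(-1)) = 384 - (-1)*(-4*(-1)) = 384 - (-1)*4 = 384 - 1*(-4) = 384 + 4 = 388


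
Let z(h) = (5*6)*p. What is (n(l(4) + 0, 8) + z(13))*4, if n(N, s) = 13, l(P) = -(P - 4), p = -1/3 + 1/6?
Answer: 32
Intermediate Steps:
p = -1/6 (p = -1*1/3 + 1*(1/6) = -1/3 + 1/6 = -1/6 ≈ -0.16667)
l(P) = 4 - P (l(P) = -(-4 + P) = 4 - P)
z(h) = -5 (z(h) = (5*6)*(-1/6) = 30*(-1/6) = -5)
(n(l(4) + 0, 8) + z(13))*4 = (13 - 5)*4 = 8*4 = 32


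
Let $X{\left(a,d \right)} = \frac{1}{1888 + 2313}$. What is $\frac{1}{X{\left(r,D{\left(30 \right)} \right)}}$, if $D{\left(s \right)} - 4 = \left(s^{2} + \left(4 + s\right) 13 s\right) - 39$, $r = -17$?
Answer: $4201$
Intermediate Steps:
$D{\left(s \right)} = -35 + s^{2} + s \left(52 + 13 s\right)$ ($D{\left(s \right)} = 4 - \left(39 - s^{2} - \left(4 + s\right) 13 s\right) = 4 - \left(39 - s^{2} - \left(52 + 13 s\right) s\right) = 4 - \left(39 - s^{2} - s \left(52 + 13 s\right)\right) = 4 + \left(-39 + s^{2} + s \left(52 + 13 s\right)\right) = -35 + s^{2} + s \left(52 + 13 s\right)$)
$X{\left(a,d \right)} = \frac{1}{4201}$
$\frac{1}{X{\left(r,D{\left(30 \right)} \right)}} = \frac{1}{\frac{1}{4201}} = 4201$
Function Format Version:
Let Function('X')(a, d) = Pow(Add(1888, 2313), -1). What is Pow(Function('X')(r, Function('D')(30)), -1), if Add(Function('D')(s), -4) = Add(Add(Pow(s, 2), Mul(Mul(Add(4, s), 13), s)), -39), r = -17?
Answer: 4201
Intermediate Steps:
Function('D')(s) = Add(-35, Pow(s, 2), Mul(s, Add(52, Mul(13, s)))) (Function('D')(s) = Add(4, Add(Add(Pow(s, 2), Mul(Mul(Add(4, s), 13), s)), -39)) = Add(4, Add(Add(Pow(s, 2), Mul(Add(52, Mul(13, s)), s)), -39)) = Add(4, Add(Add(Pow(s, 2), Mul(s, Add(52, Mul(13, s)))), -39)) = Add(4, Add(-39, Pow(s, 2), Mul(s, Add(52, Mul(13, s))))) = Add(-35, Pow(s, 2), Mul(s, Add(52, Mul(13, s)))))
Function('X')(a, d) = Rational(1, 4201) (Function('X')(a, d) = Pow(4201, -1) = Rational(1, 4201))
Pow(Function('X')(r, Function('D')(30)), -1) = Pow(Rational(1, 4201), -1) = 4201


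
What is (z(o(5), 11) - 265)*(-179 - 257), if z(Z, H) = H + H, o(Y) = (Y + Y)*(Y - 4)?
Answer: 105948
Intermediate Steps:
o(Y) = 2*Y*(-4 + Y) (o(Y) = (2*Y)*(-4 + Y) = 2*Y*(-4 + Y))
z(Z, H) = 2*H
(z(o(5), 11) - 265)*(-179 - 257) = (2*11 - 265)*(-179 - 257) = (22 - 265)*(-436) = -243*(-436) = 105948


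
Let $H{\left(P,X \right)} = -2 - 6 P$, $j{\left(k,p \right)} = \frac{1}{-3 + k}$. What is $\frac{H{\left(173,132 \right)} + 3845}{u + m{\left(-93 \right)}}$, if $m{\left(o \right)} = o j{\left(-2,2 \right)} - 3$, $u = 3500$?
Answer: $\frac{75}{94} \approx 0.79787$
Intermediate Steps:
$m{\left(o \right)} = -3 - \frac{o}{5}$ ($m{\left(o \right)} = \frac{o}{-3 - 2} - 3 = \frac{o}{-5} - 3 = o \left(- \frac{1}{5}\right) - 3 = - \frac{o}{5} - 3 = -3 - \frac{o}{5}$)
$\frac{H{\left(173,132 \right)} + 3845}{u + m{\left(-93 \right)}} = \frac{\left(-2 - 1038\right) + 3845}{3500 - - \frac{78}{5}} = \frac{\left(-2 - 1038\right) + 3845}{3500 + \left(-3 + \frac{93}{5}\right)} = \frac{-1040 + 3845}{3500 + \frac{78}{5}} = \frac{2805}{\frac{17578}{5}} = 2805 \cdot \frac{5}{17578} = \frac{75}{94}$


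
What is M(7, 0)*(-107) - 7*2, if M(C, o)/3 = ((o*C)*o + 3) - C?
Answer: 1270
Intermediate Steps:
M(C, o) = 9 - 3*C + 3*C*o² (M(C, o) = 3*(((o*C)*o + 3) - C) = 3*(((C*o)*o + 3) - C) = 3*((C*o² + 3) - C) = 3*((3 + C*o²) - C) = 3*(3 - C + C*o²) = 9 - 3*C + 3*C*o²)
M(7, 0)*(-107) - 7*2 = (9 - 3*7 + 3*7*0²)*(-107) - 7*2 = (9 - 21 + 3*7*0)*(-107) - 14 = (9 - 21 + 0)*(-107) - 14 = -12*(-107) - 14 = 1284 - 14 = 1270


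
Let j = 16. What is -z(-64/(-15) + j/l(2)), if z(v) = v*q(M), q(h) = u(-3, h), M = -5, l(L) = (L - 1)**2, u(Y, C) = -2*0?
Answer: 0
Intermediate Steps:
u(Y, C) = 0
l(L) = (-1 + L)**2
q(h) = 0
z(v) = 0 (z(v) = v*0 = 0)
-z(-64/(-15) + j/l(2)) = -1*0 = 0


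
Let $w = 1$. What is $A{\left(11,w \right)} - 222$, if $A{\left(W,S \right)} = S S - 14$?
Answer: $-235$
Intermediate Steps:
$A{\left(W,S \right)} = -14 + S^{2}$ ($A{\left(W,S \right)} = S^{2} - 14 = -14 + S^{2}$)
$A{\left(11,w \right)} - 222 = \left(-14 + 1^{2}\right) - 222 = \left(-14 + 1\right) - 222 = -13 - 222 = -235$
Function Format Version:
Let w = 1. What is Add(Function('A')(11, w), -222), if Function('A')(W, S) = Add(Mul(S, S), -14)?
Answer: -235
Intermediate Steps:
Function('A')(W, S) = Add(-14, Pow(S, 2)) (Function('A')(W, S) = Add(Pow(S, 2), -14) = Add(-14, Pow(S, 2)))
Add(Function('A')(11, w), -222) = Add(Add(-14, Pow(1, 2)), -222) = Add(Add(-14, 1), -222) = Add(-13, -222) = -235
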